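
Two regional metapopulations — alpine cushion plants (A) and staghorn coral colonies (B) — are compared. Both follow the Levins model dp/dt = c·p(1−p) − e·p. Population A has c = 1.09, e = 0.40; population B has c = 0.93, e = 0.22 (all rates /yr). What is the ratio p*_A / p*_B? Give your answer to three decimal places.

A: p*_A = 1 − 0.40/1.09 = 0.6330.
B: p*_B = 1 − 0.22/0.93 = 0.7634.
p*_A / p*_B = 0.6330/0.7634 = 0.8292.

0.829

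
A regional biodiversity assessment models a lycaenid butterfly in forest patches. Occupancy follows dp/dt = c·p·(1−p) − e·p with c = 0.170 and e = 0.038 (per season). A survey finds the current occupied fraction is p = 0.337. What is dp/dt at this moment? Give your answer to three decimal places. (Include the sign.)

0.025

Colonization term: c·p·(1−p) = 0.170×0.337×0.6630 = 0.03798.
Extinction term: e·p = 0.01281.
dp/dt = 0.03798 − 0.01281 = 0.02518.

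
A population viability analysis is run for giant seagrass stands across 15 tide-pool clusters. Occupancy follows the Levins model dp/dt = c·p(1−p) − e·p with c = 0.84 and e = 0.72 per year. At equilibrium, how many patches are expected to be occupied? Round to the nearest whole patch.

p* = 1 − e/c = 1 − 0.72/0.84 = 0.1429.
Expected occupied patches = N × p* = 15 × 0.1429 = 2.14 ≈ 2.

2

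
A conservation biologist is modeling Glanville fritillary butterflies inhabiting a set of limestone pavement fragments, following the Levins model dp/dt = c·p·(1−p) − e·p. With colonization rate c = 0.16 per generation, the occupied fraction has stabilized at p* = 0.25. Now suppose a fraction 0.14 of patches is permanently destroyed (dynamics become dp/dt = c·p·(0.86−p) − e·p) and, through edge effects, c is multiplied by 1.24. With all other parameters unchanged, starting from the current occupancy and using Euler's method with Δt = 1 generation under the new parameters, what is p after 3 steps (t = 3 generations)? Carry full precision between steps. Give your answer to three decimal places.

Balance c(1−p*) = e gives e = 0.16×(1 − 0.25000) = 0.12000.
Starting from p₀ = 0.25000; update p ← p + (dp/dt)·Δt with the new parameters.
  1  |  dp/dt·Δt = +0.000256  |  p_1 = 0.250256
  2  |  dp/dt·Δt = +0.000244  |  p_2 = 0.250500
  3  |  dp/dt·Δt = +0.000232  |  p_3 = 0.250731

0.251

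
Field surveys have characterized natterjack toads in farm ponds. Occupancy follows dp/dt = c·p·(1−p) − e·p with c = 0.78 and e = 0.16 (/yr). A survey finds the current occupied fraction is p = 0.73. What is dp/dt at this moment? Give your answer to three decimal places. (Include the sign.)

Colonization term: c·p·(1−p) = 0.78×0.73×0.2700 = 0.15374.
Extinction term: e·p = 0.11680.
dp/dt = 0.15374 − 0.11680 = 0.03694.

0.037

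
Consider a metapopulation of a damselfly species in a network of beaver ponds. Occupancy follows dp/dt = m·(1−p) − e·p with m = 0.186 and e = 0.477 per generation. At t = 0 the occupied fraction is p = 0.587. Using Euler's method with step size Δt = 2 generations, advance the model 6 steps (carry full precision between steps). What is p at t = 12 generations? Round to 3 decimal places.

Update rule: p ← p + [m·(1−p) − e·p]·Δt with Δt = 2.
step 1: Δp = -0.40636, p = 0.18064
step 2: Δp = +0.13247, p = 0.31311
step 3: Δp = -0.04319, p = 0.26993
step 4: Δp = +0.01408, p = 0.28400
step 5: Δp = -0.00459, p = 0.27941
step 6: Δp = +0.00150, p = 0.28091

0.281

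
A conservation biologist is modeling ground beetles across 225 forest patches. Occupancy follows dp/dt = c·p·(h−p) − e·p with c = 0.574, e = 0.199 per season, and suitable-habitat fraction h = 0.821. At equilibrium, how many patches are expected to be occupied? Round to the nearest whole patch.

p* = h − e/c = 0.821 − 0.3467 = 0.4743.
Expected occupied patches = N × p* = 225 × 0.4743 = 106.72 ≈ 107.

107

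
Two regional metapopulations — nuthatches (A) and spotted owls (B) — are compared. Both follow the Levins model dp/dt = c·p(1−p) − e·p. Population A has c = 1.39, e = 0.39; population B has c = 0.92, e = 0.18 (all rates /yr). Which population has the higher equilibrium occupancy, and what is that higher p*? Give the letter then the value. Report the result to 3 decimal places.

B, 0.804

A: p*_A = 1 − 0.39/1.39 = 0.7194.
B: p*_B = 1 − 0.18/0.92 = 0.8043.
B is higher at 0.8043.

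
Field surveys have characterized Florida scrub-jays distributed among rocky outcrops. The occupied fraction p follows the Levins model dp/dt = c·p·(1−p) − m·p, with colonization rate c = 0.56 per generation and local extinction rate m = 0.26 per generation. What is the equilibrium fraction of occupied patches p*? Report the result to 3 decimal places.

Setting dp/dt = 0 and dividing through by p* gives c·(1−p*) = m.
So p* = 1 − m/c = 1 − 0.26/0.56 = 1 − 0.4643 = 0.5357.

0.536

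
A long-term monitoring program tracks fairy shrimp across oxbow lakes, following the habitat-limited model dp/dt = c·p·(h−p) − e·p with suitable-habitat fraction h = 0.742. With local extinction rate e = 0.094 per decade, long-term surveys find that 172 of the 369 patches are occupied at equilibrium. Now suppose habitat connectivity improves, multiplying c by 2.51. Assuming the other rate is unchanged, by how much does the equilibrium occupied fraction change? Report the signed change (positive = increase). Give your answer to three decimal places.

0.166

Observed p* = 172/369 = 0.46612.
Balance c(h−p*) = e gives c = e/(0.742 − 0.46612) = 0.094/0.27588 = 0.34073.
New p* = 0.742 − e/c = 0.742 − 0.09400/0.85523 = 0.63209.
Δp* = 0.63209 − 0.46612 = +0.16597.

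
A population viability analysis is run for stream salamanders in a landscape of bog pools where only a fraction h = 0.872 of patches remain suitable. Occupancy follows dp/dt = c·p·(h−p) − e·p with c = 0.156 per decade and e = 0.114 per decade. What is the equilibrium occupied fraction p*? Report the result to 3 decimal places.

Setting dp/dt = 0 and dividing by p* gives c·(h−p*) = e.
So p* = h − e/c = 0.872 − 0.114/0.156 = 0.872 − 0.7308 = 0.1412.

0.141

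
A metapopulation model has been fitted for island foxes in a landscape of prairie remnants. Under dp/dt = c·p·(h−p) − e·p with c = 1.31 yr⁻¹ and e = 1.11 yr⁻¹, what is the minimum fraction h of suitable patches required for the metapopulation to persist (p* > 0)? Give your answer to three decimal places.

p* = h − e/c is positive only when h > e/c.
h_min = e/c = 1.11/1.31 = 0.8473.

0.847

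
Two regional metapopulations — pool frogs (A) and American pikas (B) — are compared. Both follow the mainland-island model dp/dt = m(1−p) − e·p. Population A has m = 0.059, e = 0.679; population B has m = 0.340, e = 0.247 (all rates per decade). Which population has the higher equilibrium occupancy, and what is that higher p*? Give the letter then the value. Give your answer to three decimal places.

A: p*_A = m/(m+e) = 0.059/0.7380 = 0.0799.
B: p*_B = 0.340/0.5870 = 0.5792.
B is higher at 0.5792.

B, 0.579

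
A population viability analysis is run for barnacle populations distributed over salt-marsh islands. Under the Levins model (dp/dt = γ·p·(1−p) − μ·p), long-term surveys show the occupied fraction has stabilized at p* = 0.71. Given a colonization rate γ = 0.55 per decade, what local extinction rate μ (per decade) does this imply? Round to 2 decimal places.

0.16

At equilibrium γ(1−p*) = μ.
μ = 0.55 × (1 − 0.71) = 0.55 × 0.2900 = 0.1595.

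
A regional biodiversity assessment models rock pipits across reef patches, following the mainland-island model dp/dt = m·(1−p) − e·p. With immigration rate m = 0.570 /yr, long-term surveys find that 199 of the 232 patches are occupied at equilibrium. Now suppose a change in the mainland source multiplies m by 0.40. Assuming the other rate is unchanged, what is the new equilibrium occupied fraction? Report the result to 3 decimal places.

0.707

Observed p* = 199/232 = 0.85776.
Balance m(1−p*) = e·p* gives e = m(1−p*)/p* = 0.570×0.14224/0.85776 = 0.09452.
New p* = m/(m+e) = 0.22800/(0.22800+0.09452) = 0.70693.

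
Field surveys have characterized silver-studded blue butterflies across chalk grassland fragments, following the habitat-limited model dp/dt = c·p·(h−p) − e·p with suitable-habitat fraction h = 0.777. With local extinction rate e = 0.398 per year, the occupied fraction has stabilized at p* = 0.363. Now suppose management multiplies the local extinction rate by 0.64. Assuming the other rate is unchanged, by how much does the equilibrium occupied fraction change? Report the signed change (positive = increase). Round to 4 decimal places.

0.1490

Balance c(h−p*) = e gives c = e/(0.777 − 0.36300) = 0.398/0.41400 = 0.96135.
New p* = 0.777 − e/c = 0.777 − 0.25472/0.96135 = 0.51204.
Δp* = 0.51204 − 0.36300 = +0.14904.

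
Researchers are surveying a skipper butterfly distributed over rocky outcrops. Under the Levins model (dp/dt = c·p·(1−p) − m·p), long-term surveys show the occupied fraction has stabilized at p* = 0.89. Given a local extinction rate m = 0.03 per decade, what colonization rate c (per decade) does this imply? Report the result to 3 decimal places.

0.273

At equilibrium c(1−p*) = m, so c = m/(1−p*).
c = 0.03/(1 − 0.89) = 0.03/0.1100 = 0.2727.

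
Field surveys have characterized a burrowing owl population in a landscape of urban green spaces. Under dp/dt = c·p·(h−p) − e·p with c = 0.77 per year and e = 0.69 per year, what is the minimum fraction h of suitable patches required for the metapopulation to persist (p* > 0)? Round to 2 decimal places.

0.90

p* = h − e/c is positive only when h > e/c.
h_min = e/c = 0.69/0.77 = 0.8961.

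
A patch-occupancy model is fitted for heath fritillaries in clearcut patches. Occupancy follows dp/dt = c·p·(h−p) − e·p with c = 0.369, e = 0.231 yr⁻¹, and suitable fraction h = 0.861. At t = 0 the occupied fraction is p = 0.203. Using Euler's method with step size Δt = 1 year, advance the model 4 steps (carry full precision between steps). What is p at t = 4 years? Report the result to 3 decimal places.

0.212

Update rule: p ← p + [c·p·(h−p) − e·p]·Δt with Δt = 1.
t = 1: p = 0.20300 + (+0.00240) = 0.20540
t = 2: p = 0.20540 + (+0.00224) = 0.20764
t = 3: p = 0.20764 + (+0.00210) = 0.20973
t = 4: p = 0.20973 + (+0.00195) = 0.21169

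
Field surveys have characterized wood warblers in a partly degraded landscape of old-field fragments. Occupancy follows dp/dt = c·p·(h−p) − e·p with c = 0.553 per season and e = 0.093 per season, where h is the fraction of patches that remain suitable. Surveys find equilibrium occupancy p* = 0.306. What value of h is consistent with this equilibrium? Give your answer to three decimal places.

At equilibrium c(h−p*) = e, so h = p* + e/c.
h = 0.306 + 0.093/0.553 = 0.306 + 0.1682 = 0.4742.

0.474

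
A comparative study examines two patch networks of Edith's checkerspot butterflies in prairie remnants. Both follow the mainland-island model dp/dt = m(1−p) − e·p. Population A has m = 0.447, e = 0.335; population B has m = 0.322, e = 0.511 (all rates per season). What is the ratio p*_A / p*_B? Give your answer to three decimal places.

1.479

A: p*_A = m/(m+e) = 0.447/0.7820 = 0.5716.
B: p*_B = 0.322/0.8330 = 0.3866.
p*_A / p*_B = 0.5716/0.3866 = 1.4787.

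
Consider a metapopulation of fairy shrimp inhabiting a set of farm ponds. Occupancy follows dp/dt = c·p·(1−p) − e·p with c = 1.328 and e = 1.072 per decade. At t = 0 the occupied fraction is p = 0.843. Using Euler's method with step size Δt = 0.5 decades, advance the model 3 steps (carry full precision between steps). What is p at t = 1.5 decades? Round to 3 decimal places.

Update rule: p ← p + [c·p·(1−p) − e·p]·Δt with Δt = 0.5.
  1  |  dp/dt·Δt = -0.363967  |  p_1 = 0.479033
  2  |  dp/dt·Δt = -0.091054  |  p_2 = 0.387979
  3  |  dp/dt·Δt = -0.050289  |  p_3 = 0.337690

0.338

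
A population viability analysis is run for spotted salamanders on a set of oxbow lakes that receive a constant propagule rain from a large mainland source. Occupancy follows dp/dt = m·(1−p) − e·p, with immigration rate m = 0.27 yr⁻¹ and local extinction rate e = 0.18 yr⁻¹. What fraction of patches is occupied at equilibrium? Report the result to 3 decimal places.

0.600

Setting dp/dt = 0: m − m·p* = e·p*, so m = (m+e)·p*.
p* = m/(m+e) = 0.27/(0.27+0.18) = 0.27/0.4500 = 0.6000.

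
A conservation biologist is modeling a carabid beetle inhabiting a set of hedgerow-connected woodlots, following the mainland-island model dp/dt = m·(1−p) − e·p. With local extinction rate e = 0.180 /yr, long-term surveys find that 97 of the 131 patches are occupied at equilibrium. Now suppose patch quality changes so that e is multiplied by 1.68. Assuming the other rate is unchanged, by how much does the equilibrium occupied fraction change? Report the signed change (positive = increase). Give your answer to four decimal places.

Observed p* = 97/131 = 0.74046.
Balance m(1−p*) = e·p* gives m = e·p*/(1−p*) = 0.180×0.74046/0.25954 = 0.51353.
New p* = m/(m+e) = 0.51353/(0.51353+0.30240) = 0.62938.
Δp* = 0.62938 − 0.74046 = -0.11108.

-0.1111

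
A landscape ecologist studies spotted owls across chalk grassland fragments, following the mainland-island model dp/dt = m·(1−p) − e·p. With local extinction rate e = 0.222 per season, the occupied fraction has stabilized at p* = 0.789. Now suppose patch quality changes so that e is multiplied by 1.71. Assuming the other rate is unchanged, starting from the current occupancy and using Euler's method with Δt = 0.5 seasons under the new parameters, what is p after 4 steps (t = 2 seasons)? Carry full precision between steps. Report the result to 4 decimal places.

Balance m(1−p*) = e·p* gives m = e·p*/(1−p*) = 0.222×0.78900/0.21100 = 0.83013.
Starting from p₀ = 0.78900; update p ← p + (dp/dt)·Δt with the new parameters.
t = 0.5: p = 0.78900 + (-0.06218) = 0.72682
t = 1: p = 0.72682 + (-0.02457) = 0.70225
t = 1.5: p = 0.70225 + (-0.00971) = 0.69254
t = 2: p = 0.69254 + (-0.00384) = 0.68871

0.6887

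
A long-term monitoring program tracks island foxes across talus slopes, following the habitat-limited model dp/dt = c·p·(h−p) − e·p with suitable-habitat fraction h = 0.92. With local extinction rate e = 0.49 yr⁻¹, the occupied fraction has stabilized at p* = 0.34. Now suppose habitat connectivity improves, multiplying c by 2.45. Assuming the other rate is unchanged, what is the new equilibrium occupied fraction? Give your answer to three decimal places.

Balance c(h−p*) = e gives c = e/(0.92 − 0.34000) = 0.49/0.58000 = 0.84483.
New p* = 0.92 − e/c = 0.92 − 0.49000/2.06983 = 0.68327.

0.683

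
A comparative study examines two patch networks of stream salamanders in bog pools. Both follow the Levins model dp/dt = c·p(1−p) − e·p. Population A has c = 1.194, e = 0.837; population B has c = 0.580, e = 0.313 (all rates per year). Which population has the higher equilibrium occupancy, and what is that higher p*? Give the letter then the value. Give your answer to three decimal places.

B, 0.460

A: p*_A = 1 − 0.837/1.194 = 0.2990.
B: p*_B = 1 − 0.313/0.580 = 0.4603.
B is higher at 0.4603.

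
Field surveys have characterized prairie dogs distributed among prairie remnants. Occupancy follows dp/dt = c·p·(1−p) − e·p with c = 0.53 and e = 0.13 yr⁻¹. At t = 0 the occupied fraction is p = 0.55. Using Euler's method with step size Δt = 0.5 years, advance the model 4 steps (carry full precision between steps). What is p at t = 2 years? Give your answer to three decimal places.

0.651

Update rule: p ← p + [c·p·(1−p) − e·p]·Δt with Δt = 0.5.
  1  |  dp/dt·Δt = +0.029838  |  p_1 = 0.579838
  2  |  dp/dt·Δt = +0.026871  |  p_2 = 0.606709
  3  |  dp/dt·Δt = +0.023796  |  p_3 = 0.630505
  4  |  dp/dt·Δt = +0.020754  |  p_4 = 0.651259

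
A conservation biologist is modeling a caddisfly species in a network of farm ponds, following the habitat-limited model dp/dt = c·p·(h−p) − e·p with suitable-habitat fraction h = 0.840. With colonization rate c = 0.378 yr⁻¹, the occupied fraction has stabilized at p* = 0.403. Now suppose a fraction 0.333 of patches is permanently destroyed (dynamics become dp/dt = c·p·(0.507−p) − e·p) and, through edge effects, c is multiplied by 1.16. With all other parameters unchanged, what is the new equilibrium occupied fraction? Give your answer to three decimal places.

Balance c(h−p*) = e gives e = 0.378×(0.84 − 0.40300) = 0.16519.
New p* = 0.507 − e/c = 0.507 − 0.16519/0.43848 = 0.13027.

0.130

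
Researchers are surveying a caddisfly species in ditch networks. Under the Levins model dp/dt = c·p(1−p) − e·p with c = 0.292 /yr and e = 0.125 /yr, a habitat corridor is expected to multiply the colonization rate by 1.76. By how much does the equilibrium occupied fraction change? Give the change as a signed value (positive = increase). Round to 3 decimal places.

Before: p* = 1 − 0.125/0.292 = 0.5719.
After the change, c = 0.51392, e = 0.125, so p* = 1 − 0.125/0.51392 = 0.7568.
Δp* = 0.7568 − 0.5719 = +0.1849.

0.185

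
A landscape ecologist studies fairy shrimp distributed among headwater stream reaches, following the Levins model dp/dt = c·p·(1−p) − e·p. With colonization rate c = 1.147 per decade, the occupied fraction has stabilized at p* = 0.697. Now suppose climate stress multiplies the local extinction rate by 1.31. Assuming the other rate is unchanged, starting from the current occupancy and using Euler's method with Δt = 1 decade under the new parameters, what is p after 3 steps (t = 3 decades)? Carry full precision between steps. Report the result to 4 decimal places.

0.6047

Balance c(1−p*) = e gives e = 1.147×(1 − 0.69700) = 0.34754.
Starting from p₀ = 0.69700; update p ← p + (dp/dt)·Δt with the new parameters.
step 1: Δp = -0.07509, p = 0.62191
step 2: Δp = -0.01344, p = 0.60847
step 3: Δp = -0.00377, p = 0.60470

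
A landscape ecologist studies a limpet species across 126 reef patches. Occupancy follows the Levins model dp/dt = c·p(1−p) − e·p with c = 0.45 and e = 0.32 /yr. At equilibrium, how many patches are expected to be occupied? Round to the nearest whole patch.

36

p* = 1 − e/c = 1 − 0.32/0.45 = 0.2889.
Expected occupied patches = N × p* = 126 × 0.2889 = 36.40 ≈ 36.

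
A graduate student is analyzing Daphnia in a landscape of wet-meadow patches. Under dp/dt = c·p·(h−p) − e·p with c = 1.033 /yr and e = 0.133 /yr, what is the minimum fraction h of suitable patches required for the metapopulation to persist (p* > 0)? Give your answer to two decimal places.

p* = h − e/c is positive only when h > e/c.
h_min = e/c = 0.133/1.033 = 0.1288.

0.13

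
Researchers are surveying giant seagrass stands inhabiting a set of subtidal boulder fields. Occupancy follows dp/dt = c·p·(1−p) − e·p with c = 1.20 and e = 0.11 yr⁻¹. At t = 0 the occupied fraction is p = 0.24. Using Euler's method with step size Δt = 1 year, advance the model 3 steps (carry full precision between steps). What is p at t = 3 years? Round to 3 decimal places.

0.866

Update rule: p ← p + [c·p·(1−p) − e·p]·Δt with Δt = 1.
  1  |  dp/dt·Δt = +0.192480  |  p_1 = 0.432480
  2  |  dp/dt·Δt = +0.246956  |  p_2 = 0.679436
  3  |  dp/dt·Δt = +0.186625  |  p_3 = 0.866062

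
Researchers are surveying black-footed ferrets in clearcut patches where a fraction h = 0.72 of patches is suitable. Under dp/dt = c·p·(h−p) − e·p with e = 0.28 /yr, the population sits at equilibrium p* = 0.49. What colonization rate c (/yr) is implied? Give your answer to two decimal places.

At equilibrium c(h−p*) = e, so c = e/(h−p*).
c = 0.28/(0.72 − 0.49) = 0.28/0.2300 = 1.2174.

1.22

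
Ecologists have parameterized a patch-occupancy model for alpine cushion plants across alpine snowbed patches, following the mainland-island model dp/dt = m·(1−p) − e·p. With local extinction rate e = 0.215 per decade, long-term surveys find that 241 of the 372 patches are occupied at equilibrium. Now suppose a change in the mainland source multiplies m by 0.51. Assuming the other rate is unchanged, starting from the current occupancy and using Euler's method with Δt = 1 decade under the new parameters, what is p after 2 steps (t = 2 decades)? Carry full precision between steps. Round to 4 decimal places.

Observed p* = 241/372 = 0.64785.
Balance m(1−p*) = e·p* gives m = e·p*/(1−p*) = 0.215×0.64785/0.35215 = 0.39553.
Starting from p₀ = 0.64785; update p ← p + (dp/dt)·Δt with the new parameters.
t = 1: p = 0.64785 + (-0.06825) = 0.57960
t = 2: p = 0.57960 + (-0.03981) = 0.53979

0.5398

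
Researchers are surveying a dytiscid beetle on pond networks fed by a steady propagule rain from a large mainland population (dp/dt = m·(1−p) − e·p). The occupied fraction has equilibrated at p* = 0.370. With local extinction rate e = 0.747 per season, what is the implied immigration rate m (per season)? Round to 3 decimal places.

0.439

At equilibrium m(1−p*) = e·p*, so m = e·p*/(1−p*).
m = 0.747 × 0.370 / 0.6300 = 0.2764/0.6300 = 0.4387.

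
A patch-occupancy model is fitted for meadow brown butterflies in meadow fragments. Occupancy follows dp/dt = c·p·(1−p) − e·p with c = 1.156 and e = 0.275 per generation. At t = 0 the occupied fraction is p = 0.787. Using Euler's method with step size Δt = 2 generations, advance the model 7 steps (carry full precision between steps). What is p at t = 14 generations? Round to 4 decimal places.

0.7583

Update rule: p ← p + [c·p·(1−p) − e·p]·Δt with Δt = 2.
t = 2: p = 0.78700 + (-0.04529) = 0.74171
t = 4: p = 0.74171 + (+0.03498) = 0.77669
t = 6: p = 0.77669 + (-0.02618) = 0.75051
t = 8: p = 0.75051 + (+0.02013) = 0.77064
t = 10: p = 0.77064 + (-0.01520) = 0.75544
t = 12: p = 0.75544 + (+0.01165) = 0.76709
t = 14: p = 0.76709 + (-0.00883) = 0.75826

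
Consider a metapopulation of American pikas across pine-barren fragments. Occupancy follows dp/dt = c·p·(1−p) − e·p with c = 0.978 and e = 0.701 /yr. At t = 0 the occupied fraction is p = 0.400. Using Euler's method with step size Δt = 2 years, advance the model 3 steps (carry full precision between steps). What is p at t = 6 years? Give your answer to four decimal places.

Update rule: p ← p + [c·p·(1−p) − e·p]·Δt with Δt = 2.
p: 0.40000 → 0.30864  (Δp = -0.09136)
p: 0.30864 → 0.29330  (Δp = -0.01534)
p: 0.29330 → 0.28752  (Δp = -0.00578)

0.2875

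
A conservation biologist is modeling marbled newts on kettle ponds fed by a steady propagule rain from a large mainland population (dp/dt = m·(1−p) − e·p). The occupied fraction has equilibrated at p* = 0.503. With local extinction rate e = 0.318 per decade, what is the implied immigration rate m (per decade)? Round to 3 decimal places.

0.322

At equilibrium m(1−p*) = e·p*, so m = e·p*/(1−p*).
m = 0.318 × 0.503 / 0.4970 = 0.1600/0.4970 = 0.3218.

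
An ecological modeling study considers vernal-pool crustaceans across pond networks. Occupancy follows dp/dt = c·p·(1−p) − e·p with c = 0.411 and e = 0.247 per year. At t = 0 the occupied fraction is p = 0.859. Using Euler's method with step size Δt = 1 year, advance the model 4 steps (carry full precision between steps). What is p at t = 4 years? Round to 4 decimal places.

Update rule: p ← p + [c·p·(1−p) − e·p]·Δt with Δt = 1.
  1  |  dp/dt·Δt = -0.162393  |  p_1 = 0.696607
  2  |  dp/dt·Δt = -0.085199  |  p_2 = 0.611408
  3  |  dp/dt·Δt = -0.053369  |  p_3 = 0.558039
  4  |  dp/dt·Δt = -0.036470  |  p_4 = 0.521569

0.5216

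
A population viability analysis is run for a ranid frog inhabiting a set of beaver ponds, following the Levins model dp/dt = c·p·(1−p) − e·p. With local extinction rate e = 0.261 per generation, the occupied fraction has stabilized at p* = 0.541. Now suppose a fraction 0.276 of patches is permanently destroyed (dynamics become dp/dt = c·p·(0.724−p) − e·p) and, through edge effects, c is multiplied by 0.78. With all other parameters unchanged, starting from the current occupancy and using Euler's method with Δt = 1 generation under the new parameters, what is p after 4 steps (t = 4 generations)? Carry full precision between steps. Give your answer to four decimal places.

Balance c(1−p*) = e gives c = e/(1 − 0.54100) = 0.261/0.45900 = 0.56863.
Starting from p₀ = 0.54100; update p ← p + (dp/dt)·Δt with the new parameters.
  1  |  dp/dt·Δt = -0.097290  |  p_1 = 0.443710
  2  |  dp/dt·Δt = -0.060648  |  p_2 = 0.383062
  3  |  dp/dt·Δt = -0.042054  |  p_3 = 0.341008
  4  |  dp/dt·Δt = -0.031077  |  p_4 = 0.309931

0.3099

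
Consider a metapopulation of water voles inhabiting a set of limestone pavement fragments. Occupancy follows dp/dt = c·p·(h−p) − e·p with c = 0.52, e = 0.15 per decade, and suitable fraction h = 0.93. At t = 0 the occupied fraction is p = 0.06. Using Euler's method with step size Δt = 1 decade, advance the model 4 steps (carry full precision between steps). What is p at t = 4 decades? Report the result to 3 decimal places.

Update rule: p ← p + [c·p·(h−p) − e·p]·Δt with Δt = 1.
  1  |  dp/dt·Δt = +0.018144  |  p_1 = 0.078144
  2  |  dp/dt·Δt = +0.022893  |  p_2 = 0.101037
  3  |  dp/dt·Δt = +0.028398  |  p_3 = 0.129435
  4  |  dp/dt·Δt = +0.034468  |  p_4 = 0.163903

0.164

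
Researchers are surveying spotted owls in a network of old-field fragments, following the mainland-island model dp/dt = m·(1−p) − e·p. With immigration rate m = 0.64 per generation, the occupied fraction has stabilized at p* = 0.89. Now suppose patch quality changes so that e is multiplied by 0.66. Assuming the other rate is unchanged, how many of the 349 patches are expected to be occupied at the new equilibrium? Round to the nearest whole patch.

Balance m(1−p*) = e·p* gives e = m(1−p*)/p* = 0.64×0.11000/0.89000 = 0.07910.
New p* = m/(m+e) = 0.64000/(0.64000+0.05221) = 0.92457.
Expected occupied = 349 × 0.92457 = 322.67 ≈ 323.

323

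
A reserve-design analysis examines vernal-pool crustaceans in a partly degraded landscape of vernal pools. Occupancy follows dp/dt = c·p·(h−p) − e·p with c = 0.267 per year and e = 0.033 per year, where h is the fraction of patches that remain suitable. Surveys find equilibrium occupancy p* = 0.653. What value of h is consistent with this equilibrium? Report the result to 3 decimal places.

At equilibrium c(h−p*) = e, so h = p* + e/c.
h = 0.653 + 0.033/0.267 = 0.653 + 0.1236 = 0.7766.

0.777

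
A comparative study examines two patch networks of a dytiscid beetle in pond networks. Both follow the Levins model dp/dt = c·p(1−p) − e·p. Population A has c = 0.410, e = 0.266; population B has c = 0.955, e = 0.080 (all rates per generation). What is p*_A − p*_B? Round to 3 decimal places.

-0.565

A: p*_A = 1 − 0.266/0.410 = 0.3512.
B: p*_B = 1 − 0.080/0.955 = 0.9162.
p*_A − p*_B = 0.3512 − 0.9162 = -0.5650.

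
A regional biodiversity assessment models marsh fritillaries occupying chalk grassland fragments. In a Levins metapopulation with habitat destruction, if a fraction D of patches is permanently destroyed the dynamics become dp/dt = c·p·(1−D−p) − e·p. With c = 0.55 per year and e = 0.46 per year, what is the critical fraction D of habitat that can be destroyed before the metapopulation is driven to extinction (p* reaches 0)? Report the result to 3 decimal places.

0.164

The nontrivial equilibrium is p* = (1−D) − e/c; extinction occurs when this hits zero.
So D_crit = 1 − e/c = 1 − 0.46/0.55 = 1 − 0.8364 = 0.1636.
This equals the undisturbed p*, a classic result of Lande's extension.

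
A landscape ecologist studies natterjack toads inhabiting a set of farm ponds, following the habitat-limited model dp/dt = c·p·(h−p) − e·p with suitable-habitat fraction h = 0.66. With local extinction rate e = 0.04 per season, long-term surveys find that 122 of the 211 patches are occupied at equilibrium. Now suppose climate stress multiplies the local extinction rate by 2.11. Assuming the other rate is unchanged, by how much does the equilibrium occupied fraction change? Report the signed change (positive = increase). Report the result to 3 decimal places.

-0.091

Observed p* = 122/211 = 0.57820.
Balance c(h−p*) = e gives c = e/(0.66 − 0.57820) = 0.04/0.08180 = 0.48900.
New p* = 0.66 − e/c = 0.66 − 0.08440/0.48900 = 0.48740.
Δp* = 0.48740 − 0.57820 = -0.09080.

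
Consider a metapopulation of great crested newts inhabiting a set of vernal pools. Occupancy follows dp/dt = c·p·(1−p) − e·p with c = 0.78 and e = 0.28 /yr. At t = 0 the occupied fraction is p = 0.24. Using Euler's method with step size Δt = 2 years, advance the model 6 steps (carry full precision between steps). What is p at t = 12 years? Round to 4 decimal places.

0.6410

Update rule: p ← p + [c·p·(1−p) − e·p]·Δt with Δt = 2.
step 1: Δp = +0.15014, p = 0.39014
step 2: Δp = +0.15269, p = 0.54284
step 3: Δp = +0.08315, p = 0.62599
step 4: Δp = +0.01469, p = 0.64067
step 5: Δp = +0.00035, p = 0.64103
step 6: Δp = +0.00000, p = 0.64103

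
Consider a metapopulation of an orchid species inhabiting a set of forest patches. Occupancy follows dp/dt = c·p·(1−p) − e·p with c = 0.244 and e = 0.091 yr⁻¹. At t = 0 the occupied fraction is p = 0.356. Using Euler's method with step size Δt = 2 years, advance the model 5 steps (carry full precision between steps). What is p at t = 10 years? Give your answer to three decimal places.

Update rule: p ← p + [c·p·(1−p) − e·p]·Δt with Δt = 2.
t = 2: p = 0.35600 + (+0.04709) = 0.40309
t = 4: p = 0.40309 + (+0.04405) = 0.44714
t = 6: p = 0.44714 + (+0.03926) = 0.48640
t = 8: p = 0.48640 + (+0.03338) = 0.51978
t = 10: p = 0.51978 + (+0.02721) = 0.54699

0.547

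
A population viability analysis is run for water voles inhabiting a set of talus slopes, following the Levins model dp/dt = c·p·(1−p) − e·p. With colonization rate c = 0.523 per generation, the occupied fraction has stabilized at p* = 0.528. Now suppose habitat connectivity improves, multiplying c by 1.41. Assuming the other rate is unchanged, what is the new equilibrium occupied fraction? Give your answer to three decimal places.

0.665

Balance c(1−p*) = e gives e = 0.523×(1 − 0.52800) = 0.24686.
New p* = 1 − e/c = 1 − 0.24686/0.73743 = 0.66524.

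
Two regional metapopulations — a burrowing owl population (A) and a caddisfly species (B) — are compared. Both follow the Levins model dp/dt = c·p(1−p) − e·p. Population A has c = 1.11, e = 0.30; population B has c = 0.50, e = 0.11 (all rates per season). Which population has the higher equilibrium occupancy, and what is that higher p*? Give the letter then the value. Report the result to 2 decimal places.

A: p*_A = 1 − 0.30/1.11 = 0.7297.
B: p*_B = 1 − 0.11/0.50 = 0.7800.
B is higher at 0.7800.

B, 0.78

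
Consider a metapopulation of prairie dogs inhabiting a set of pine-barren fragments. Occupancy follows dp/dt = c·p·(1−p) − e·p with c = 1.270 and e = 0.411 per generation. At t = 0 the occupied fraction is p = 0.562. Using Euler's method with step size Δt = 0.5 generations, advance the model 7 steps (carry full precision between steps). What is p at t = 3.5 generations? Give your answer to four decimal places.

0.6733

Update rule: p ← p + [c·p·(1−p) − e·p]·Δt with Δt = 0.5.
p: 0.56200 → 0.60282  (Δp = +0.04082)
p: 0.60282 → 0.63098  (Δp = +0.02816)
p: 0.63098 → 0.64917  (Δp = +0.01819)
p: 0.64917 → 0.66038  (Δp = +0.01122)
p: 0.66038 → 0.66709  (Δp = +0.00671)
p: 0.66709 → 0.67102  (Δp = +0.00393)
p: 0.67102 → 0.67331  (Δp = +0.00228)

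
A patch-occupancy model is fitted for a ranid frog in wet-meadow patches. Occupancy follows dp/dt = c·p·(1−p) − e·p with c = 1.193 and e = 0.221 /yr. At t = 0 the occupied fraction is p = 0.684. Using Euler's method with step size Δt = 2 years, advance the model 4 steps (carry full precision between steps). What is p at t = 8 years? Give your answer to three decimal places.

Update rule: p ← p + [c·p·(1−p) − e·p]·Δt with Δt = 2.
p: 0.68400 → 0.89739  (Δp = +0.21339)
p: 0.89739 → 0.72045  (Δp = -0.17694)
p: 0.72045 → 0.88256  (Δp = +0.16211)
p: 0.88256 → 0.73978  (Δp = -0.14278)

0.740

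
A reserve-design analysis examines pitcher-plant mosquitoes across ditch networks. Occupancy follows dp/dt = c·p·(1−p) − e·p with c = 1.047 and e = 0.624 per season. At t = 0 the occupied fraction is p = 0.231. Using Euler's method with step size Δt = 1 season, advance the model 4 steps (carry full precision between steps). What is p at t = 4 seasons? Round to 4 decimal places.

Update rule: p ← p + [c·p·(1−p) − e·p]·Δt with Δt = 1.
  1  |  dp/dt·Δt = +0.041844  |  p_1 = 0.272844
  2  |  dp/dt·Δt = +0.037470  |  p_2 = 0.310314
  3  |  dp/dt·Δt = +0.030442  |  p_3 = 0.340756
  4  |  dp/dt·Δt = +0.022568  |  p_4 = 0.363324

0.3633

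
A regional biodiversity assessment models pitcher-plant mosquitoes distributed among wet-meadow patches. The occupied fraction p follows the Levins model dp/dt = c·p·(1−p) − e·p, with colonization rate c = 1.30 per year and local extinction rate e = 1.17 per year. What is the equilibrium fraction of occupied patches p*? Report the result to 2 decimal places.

0.10

At equilibrium, colonization balances extinction: c·p*·(1−p*) = e·p*.
So p* = 1 − e/c = 1 − 1.17/1.30 = 1 − 0.9000 = 0.1000.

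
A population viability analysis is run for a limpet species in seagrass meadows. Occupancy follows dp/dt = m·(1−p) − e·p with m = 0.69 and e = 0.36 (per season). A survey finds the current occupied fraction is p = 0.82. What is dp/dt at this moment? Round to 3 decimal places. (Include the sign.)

Colonization term: m·(1−p) = 0.69×0.1800 = 0.12420.
Extinction term: e·p = 0.29520.
dp/dt = 0.12420 − 0.29520 = -0.17100.

-0.171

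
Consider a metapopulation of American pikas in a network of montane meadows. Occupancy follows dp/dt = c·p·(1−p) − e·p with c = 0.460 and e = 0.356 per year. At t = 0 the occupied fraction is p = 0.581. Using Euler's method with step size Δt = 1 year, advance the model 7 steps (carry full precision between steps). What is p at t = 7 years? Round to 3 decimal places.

0.306

Update rule: p ← p + [c·p·(1−p) − e·p]·Δt with Δt = 1.
  1  |  dp/dt·Δt = -0.094854  |  p_1 = 0.486146
  2  |  dp/dt·Δt = -0.058156  |  p_2 = 0.427990
  3  |  dp/dt·Δt = -0.039750  |  p_3 = 0.388240
  4  |  dp/dt·Δt = -0.028959  |  p_4 = 0.359281
  5  |  dp/dt·Δt = -0.022013  |  p_5 = 0.337268
  6  |  dp/dt·Δt = -0.017249  |  p_6 = 0.320019
  7  |  dp/dt·Δt = -0.013828  |  p_7 = 0.306191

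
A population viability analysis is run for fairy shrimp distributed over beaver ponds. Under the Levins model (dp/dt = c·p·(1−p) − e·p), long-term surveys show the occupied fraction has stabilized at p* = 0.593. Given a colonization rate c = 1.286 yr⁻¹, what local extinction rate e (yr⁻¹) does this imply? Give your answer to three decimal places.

0.523

At equilibrium c(1−p*) = e.
e = 1.286 × (1 − 0.593) = 1.286 × 0.4070 = 0.5234.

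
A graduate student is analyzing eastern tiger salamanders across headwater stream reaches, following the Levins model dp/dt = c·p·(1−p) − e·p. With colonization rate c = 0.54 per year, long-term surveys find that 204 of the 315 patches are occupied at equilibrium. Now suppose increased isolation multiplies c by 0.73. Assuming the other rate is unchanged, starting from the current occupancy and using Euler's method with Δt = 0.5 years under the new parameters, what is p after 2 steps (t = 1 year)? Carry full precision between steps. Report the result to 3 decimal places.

0.617

Observed p* = 204/315 = 0.64762.
Balance c(1−p*) = e gives e = 0.54×(1 − 0.64762) = 0.19029.
Starting from p₀ = 0.64762; update p ← p + (dp/dt)·Δt with the new parameters.
step 1: Δp = -0.01664, p = 0.63098
step 2: Δp = -0.01414, p = 0.61684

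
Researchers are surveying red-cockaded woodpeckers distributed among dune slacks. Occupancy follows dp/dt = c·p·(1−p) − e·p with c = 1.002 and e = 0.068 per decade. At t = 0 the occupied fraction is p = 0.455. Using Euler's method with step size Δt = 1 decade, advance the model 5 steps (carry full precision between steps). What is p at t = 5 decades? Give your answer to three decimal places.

0.932

Update rule: p ← p + [c·p·(1−p) − e·p]·Δt with Δt = 1.
p: 0.45500 → 0.67253  (Δp = +0.21753)
p: 0.67253 → 0.84747  (Δp = +0.17494)
p: 0.84747 → 0.91937  (Δp = +0.07189)
p: 0.91937 → 0.93113  (Δp = +0.01176)
p: 0.93113 → 0.93207  (Δp = +0.00094)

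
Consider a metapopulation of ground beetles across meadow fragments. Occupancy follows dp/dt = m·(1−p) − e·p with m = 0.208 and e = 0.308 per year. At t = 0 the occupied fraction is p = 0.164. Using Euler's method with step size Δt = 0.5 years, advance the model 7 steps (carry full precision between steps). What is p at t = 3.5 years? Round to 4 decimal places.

Update rule: p ← p + [m·(1−p) − e·p]·Δt with Δt = 0.5.
  1  |  dp/dt·Δt = +0.061688  |  p_1 = 0.225688
  2  |  dp/dt·Δt = +0.045772  |  p_2 = 0.271460
  3  |  dp/dt·Δt = +0.033963  |  p_3 = 0.305424
  4  |  dp/dt·Δt = +0.025201  |  p_4 = 0.330624
  5  |  dp/dt·Δt = +0.018699  |  p_5 = 0.349323
  6  |  dp/dt·Δt = +0.013875  |  p_6 = 0.363198
  7  |  dp/dt·Δt = +0.010295  |  p_7 = 0.373493

0.3735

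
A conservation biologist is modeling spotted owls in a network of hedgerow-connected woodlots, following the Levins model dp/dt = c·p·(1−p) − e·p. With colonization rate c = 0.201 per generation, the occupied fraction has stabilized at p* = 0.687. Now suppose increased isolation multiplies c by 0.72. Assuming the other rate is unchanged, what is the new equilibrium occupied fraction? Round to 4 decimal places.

Balance c(1−p*) = e gives e = 0.201×(1 − 0.68700) = 0.06291.
New p* = 1 − e/c = 1 − 0.06291/0.14472 = 0.56530.

0.5653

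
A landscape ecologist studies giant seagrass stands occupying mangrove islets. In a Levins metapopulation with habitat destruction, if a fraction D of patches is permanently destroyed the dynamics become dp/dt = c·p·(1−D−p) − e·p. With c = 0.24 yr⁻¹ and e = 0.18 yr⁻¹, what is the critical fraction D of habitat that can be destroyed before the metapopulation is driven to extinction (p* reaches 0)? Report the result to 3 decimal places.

The nontrivial equilibrium is p* = (1−D) − e/c; extinction occurs when this hits zero.
So D_crit = 1 − e/c = 1 − 0.18/0.24 = 1 − 0.7500 = 0.2500.
Note this equals the original equilibrium occupancy — the Levins extinction-debt result.

0.250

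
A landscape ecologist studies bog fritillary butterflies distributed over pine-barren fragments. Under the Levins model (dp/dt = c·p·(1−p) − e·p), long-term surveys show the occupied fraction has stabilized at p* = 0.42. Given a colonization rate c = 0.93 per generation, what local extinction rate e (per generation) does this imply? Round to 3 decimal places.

At equilibrium c(1−p*) = e.
e = 0.93 × (1 − 0.42) = 0.93 × 0.5800 = 0.5394.

0.539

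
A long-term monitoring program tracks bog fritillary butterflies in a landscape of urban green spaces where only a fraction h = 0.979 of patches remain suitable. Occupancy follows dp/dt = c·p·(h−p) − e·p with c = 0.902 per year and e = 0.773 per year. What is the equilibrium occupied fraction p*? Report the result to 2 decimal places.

Setting dp/dt = 0 and dividing by p* gives c·(h−p*) = e.
So p* = h − e/c = 0.979 − 0.773/0.902 = 0.979 − 0.8570 = 0.1220.

0.12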